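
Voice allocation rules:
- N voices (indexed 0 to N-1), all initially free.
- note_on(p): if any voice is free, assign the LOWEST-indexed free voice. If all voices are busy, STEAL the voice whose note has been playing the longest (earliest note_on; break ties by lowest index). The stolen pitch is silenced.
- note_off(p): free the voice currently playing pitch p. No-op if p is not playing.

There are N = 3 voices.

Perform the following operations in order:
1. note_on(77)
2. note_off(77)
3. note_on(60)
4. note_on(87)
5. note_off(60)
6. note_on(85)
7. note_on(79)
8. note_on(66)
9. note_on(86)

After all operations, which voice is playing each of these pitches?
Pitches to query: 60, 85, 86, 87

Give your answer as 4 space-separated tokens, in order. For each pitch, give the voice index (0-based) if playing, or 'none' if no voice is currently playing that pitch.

Answer: none none 0 none

Derivation:
Op 1: note_on(77): voice 0 is free -> assigned | voices=[77 - -]
Op 2: note_off(77): free voice 0 | voices=[- - -]
Op 3: note_on(60): voice 0 is free -> assigned | voices=[60 - -]
Op 4: note_on(87): voice 1 is free -> assigned | voices=[60 87 -]
Op 5: note_off(60): free voice 0 | voices=[- 87 -]
Op 6: note_on(85): voice 0 is free -> assigned | voices=[85 87 -]
Op 7: note_on(79): voice 2 is free -> assigned | voices=[85 87 79]
Op 8: note_on(66): all voices busy, STEAL voice 1 (pitch 87, oldest) -> assign | voices=[85 66 79]
Op 9: note_on(86): all voices busy, STEAL voice 0 (pitch 85, oldest) -> assign | voices=[86 66 79]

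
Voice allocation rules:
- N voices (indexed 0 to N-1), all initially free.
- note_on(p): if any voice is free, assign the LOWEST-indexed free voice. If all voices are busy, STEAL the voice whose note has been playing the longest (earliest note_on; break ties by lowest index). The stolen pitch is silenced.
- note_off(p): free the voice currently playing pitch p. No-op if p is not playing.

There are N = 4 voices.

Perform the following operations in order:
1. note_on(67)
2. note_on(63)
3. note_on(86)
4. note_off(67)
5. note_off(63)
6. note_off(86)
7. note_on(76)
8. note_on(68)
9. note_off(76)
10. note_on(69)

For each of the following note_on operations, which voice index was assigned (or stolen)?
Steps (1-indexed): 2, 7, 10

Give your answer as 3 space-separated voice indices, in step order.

Answer: 1 0 0

Derivation:
Op 1: note_on(67): voice 0 is free -> assigned | voices=[67 - - -]
Op 2: note_on(63): voice 1 is free -> assigned | voices=[67 63 - -]
Op 3: note_on(86): voice 2 is free -> assigned | voices=[67 63 86 -]
Op 4: note_off(67): free voice 0 | voices=[- 63 86 -]
Op 5: note_off(63): free voice 1 | voices=[- - 86 -]
Op 6: note_off(86): free voice 2 | voices=[- - - -]
Op 7: note_on(76): voice 0 is free -> assigned | voices=[76 - - -]
Op 8: note_on(68): voice 1 is free -> assigned | voices=[76 68 - -]
Op 9: note_off(76): free voice 0 | voices=[- 68 - -]
Op 10: note_on(69): voice 0 is free -> assigned | voices=[69 68 - -]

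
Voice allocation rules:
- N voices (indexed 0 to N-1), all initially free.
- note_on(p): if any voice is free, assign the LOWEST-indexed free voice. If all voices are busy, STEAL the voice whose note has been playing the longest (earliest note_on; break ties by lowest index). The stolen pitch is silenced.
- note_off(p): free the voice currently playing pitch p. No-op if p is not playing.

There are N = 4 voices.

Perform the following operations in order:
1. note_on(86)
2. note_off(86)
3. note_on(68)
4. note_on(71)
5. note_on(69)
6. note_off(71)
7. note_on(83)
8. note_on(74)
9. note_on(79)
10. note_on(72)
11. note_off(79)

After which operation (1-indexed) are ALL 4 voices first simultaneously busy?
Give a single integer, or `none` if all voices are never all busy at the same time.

Op 1: note_on(86): voice 0 is free -> assigned | voices=[86 - - -]
Op 2: note_off(86): free voice 0 | voices=[- - - -]
Op 3: note_on(68): voice 0 is free -> assigned | voices=[68 - - -]
Op 4: note_on(71): voice 1 is free -> assigned | voices=[68 71 - -]
Op 5: note_on(69): voice 2 is free -> assigned | voices=[68 71 69 -]
Op 6: note_off(71): free voice 1 | voices=[68 - 69 -]
Op 7: note_on(83): voice 1 is free -> assigned | voices=[68 83 69 -]
Op 8: note_on(74): voice 3 is free -> assigned | voices=[68 83 69 74]
Op 9: note_on(79): all voices busy, STEAL voice 0 (pitch 68, oldest) -> assign | voices=[79 83 69 74]
Op 10: note_on(72): all voices busy, STEAL voice 2 (pitch 69, oldest) -> assign | voices=[79 83 72 74]
Op 11: note_off(79): free voice 0 | voices=[- 83 72 74]

Answer: 8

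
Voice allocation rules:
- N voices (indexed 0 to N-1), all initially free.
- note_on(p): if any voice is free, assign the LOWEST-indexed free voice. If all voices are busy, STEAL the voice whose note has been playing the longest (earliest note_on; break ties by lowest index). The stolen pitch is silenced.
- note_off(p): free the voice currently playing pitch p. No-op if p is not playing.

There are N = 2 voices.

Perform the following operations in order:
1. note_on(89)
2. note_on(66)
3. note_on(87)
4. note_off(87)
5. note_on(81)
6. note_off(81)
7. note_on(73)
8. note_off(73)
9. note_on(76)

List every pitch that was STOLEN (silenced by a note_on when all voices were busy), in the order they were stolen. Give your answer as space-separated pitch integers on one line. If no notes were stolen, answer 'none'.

Op 1: note_on(89): voice 0 is free -> assigned | voices=[89 -]
Op 2: note_on(66): voice 1 is free -> assigned | voices=[89 66]
Op 3: note_on(87): all voices busy, STEAL voice 0 (pitch 89, oldest) -> assign | voices=[87 66]
Op 4: note_off(87): free voice 0 | voices=[- 66]
Op 5: note_on(81): voice 0 is free -> assigned | voices=[81 66]
Op 6: note_off(81): free voice 0 | voices=[- 66]
Op 7: note_on(73): voice 0 is free -> assigned | voices=[73 66]
Op 8: note_off(73): free voice 0 | voices=[- 66]
Op 9: note_on(76): voice 0 is free -> assigned | voices=[76 66]

Answer: 89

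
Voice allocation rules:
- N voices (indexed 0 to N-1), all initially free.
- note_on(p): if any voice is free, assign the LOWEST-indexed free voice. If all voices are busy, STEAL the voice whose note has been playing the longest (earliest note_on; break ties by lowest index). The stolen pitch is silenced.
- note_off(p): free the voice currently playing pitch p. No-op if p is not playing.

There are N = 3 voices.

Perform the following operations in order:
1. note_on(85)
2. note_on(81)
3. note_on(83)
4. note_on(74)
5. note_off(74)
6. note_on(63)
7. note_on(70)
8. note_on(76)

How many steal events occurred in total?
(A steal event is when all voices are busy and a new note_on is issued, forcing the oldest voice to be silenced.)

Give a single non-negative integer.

Answer: 3

Derivation:
Op 1: note_on(85): voice 0 is free -> assigned | voices=[85 - -]
Op 2: note_on(81): voice 1 is free -> assigned | voices=[85 81 -]
Op 3: note_on(83): voice 2 is free -> assigned | voices=[85 81 83]
Op 4: note_on(74): all voices busy, STEAL voice 0 (pitch 85, oldest) -> assign | voices=[74 81 83]
Op 5: note_off(74): free voice 0 | voices=[- 81 83]
Op 6: note_on(63): voice 0 is free -> assigned | voices=[63 81 83]
Op 7: note_on(70): all voices busy, STEAL voice 1 (pitch 81, oldest) -> assign | voices=[63 70 83]
Op 8: note_on(76): all voices busy, STEAL voice 2 (pitch 83, oldest) -> assign | voices=[63 70 76]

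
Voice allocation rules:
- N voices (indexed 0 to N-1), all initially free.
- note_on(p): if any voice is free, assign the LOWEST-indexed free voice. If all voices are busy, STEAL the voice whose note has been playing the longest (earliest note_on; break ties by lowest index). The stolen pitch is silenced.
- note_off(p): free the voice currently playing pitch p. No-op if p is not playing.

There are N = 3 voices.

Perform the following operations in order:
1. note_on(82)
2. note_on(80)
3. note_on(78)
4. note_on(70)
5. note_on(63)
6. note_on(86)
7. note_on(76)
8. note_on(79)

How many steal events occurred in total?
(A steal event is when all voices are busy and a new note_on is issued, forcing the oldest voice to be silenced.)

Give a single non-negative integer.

Answer: 5

Derivation:
Op 1: note_on(82): voice 0 is free -> assigned | voices=[82 - -]
Op 2: note_on(80): voice 1 is free -> assigned | voices=[82 80 -]
Op 3: note_on(78): voice 2 is free -> assigned | voices=[82 80 78]
Op 4: note_on(70): all voices busy, STEAL voice 0 (pitch 82, oldest) -> assign | voices=[70 80 78]
Op 5: note_on(63): all voices busy, STEAL voice 1 (pitch 80, oldest) -> assign | voices=[70 63 78]
Op 6: note_on(86): all voices busy, STEAL voice 2 (pitch 78, oldest) -> assign | voices=[70 63 86]
Op 7: note_on(76): all voices busy, STEAL voice 0 (pitch 70, oldest) -> assign | voices=[76 63 86]
Op 8: note_on(79): all voices busy, STEAL voice 1 (pitch 63, oldest) -> assign | voices=[76 79 86]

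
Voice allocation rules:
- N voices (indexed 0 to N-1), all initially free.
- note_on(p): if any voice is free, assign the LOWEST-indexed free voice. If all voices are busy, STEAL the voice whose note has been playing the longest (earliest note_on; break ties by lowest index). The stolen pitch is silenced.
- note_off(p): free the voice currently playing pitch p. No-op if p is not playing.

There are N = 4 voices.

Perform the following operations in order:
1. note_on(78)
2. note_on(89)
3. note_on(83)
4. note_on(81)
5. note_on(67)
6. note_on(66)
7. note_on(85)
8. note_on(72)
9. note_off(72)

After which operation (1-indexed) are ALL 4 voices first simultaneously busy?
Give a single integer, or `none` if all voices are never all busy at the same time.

Op 1: note_on(78): voice 0 is free -> assigned | voices=[78 - - -]
Op 2: note_on(89): voice 1 is free -> assigned | voices=[78 89 - -]
Op 3: note_on(83): voice 2 is free -> assigned | voices=[78 89 83 -]
Op 4: note_on(81): voice 3 is free -> assigned | voices=[78 89 83 81]
Op 5: note_on(67): all voices busy, STEAL voice 0 (pitch 78, oldest) -> assign | voices=[67 89 83 81]
Op 6: note_on(66): all voices busy, STEAL voice 1 (pitch 89, oldest) -> assign | voices=[67 66 83 81]
Op 7: note_on(85): all voices busy, STEAL voice 2 (pitch 83, oldest) -> assign | voices=[67 66 85 81]
Op 8: note_on(72): all voices busy, STEAL voice 3 (pitch 81, oldest) -> assign | voices=[67 66 85 72]
Op 9: note_off(72): free voice 3 | voices=[67 66 85 -]

Answer: 4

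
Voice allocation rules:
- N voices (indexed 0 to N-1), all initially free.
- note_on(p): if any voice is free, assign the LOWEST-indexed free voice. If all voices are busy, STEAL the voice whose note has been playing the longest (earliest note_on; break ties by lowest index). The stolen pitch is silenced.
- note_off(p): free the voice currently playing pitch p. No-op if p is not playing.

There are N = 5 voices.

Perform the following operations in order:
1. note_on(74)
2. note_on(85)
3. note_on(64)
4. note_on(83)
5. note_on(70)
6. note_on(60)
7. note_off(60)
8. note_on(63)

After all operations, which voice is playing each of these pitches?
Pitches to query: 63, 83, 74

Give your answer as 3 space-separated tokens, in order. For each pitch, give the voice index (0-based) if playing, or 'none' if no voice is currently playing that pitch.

Answer: 0 3 none

Derivation:
Op 1: note_on(74): voice 0 is free -> assigned | voices=[74 - - - -]
Op 2: note_on(85): voice 1 is free -> assigned | voices=[74 85 - - -]
Op 3: note_on(64): voice 2 is free -> assigned | voices=[74 85 64 - -]
Op 4: note_on(83): voice 3 is free -> assigned | voices=[74 85 64 83 -]
Op 5: note_on(70): voice 4 is free -> assigned | voices=[74 85 64 83 70]
Op 6: note_on(60): all voices busy, STEAL voice 0 (pitch 74, oldest) -> assign | voices=[60 85 64 83 70]
Op 7: note_off(60): free voice 0 | voices=[- 85 64 83 70]
Op 8: note_on(63): voice 0 is free -> assigned | voices=[63 85 64 83 70]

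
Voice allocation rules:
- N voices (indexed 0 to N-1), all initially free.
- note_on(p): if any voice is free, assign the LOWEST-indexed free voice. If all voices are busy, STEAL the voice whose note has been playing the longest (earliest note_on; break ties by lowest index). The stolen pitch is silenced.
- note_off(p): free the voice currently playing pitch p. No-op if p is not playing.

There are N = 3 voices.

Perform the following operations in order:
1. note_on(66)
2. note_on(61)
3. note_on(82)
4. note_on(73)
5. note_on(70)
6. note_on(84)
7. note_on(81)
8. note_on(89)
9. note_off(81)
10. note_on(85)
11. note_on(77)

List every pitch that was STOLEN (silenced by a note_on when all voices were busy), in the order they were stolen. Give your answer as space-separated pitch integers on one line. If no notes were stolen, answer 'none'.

Op 1: note_on(66): voice 0 is free -> assigned | voices=[66 - -]
Op 2: note_on(61): voice 1 is free -> assigned | voices=[66 61 -]
Op 3: note_on(82): voice 2 is free -> assigned | voices=[66 61 82]
Op 4: note_on(73): all voices busy, STEAL voice 0 (pitch 66, oldest) -> assign | voices=[73 61 82]
Op 5: note_on(70): all voices busy, STEAL voice 1 (pitch 61, oldest) -> assign | voices=[73 70 82]
Op 6: note_on(84): all voices busy, STEAL voice 2 (pitch 82, oldest) -> assign | voices=[73 70 84]
Op 7: note_on(81): all voices busy, STEAL voice 0 (pitch 73, oldest) -> assign | voices=[81 70 84]
Op 8: note_on(89): all voices busy, STEAL voice 1 (pitch 70, oldest) -> assign | voices=[81 89 84]
Op 9: note_off(81): free voice 0 | voices=[- 89 84]
Op 10: note_on(85): voice 0 is free -> assigned | voices=[85 89 84]
Op 11: note_on(77): all voices busy, STEAL voice 2 (pitch 84, oldest) -> assign | voices=[85 89 77]

Answer: 66 61 82 73 70 84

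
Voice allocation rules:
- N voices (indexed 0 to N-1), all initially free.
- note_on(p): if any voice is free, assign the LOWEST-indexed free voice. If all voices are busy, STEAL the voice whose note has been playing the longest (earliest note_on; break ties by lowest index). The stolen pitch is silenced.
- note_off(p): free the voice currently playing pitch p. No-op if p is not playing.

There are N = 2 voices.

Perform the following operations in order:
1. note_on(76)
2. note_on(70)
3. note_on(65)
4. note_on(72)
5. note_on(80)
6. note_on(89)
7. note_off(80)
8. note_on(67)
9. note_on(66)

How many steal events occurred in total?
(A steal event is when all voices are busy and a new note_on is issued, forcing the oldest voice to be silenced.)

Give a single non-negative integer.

Op 1: note_on(76): voice 0 is free -> assigned | voices=[76 -]
Op 2: note_on(70): voice 1 is free -> assigned | voices=[76 70]
Op 3: note_on(65): all voices busy, STEAL voice 0 (pitch 76, oldest) -> assign | voices=[65 70]
Op 4: note_on(72): all voices busy, STEAL voice 1 (pitch 70, oldest) -> assign | voices=[65 72]
Op 5: note_on(80): all voices busy, STEAL voice 0 (pitch 65, oldest) -> assign | voices=[80 72]
Op 6: note_on(89): all voices busy, STEAL voice 1 (pitch 72, oldest) -> assign | voices=[80 89]
Op 7: note_off(80): free voice 0 | voices=[- 89]
Op 8: note_on(67): voice 0 is free -> assigned | voices=[67 89]
Op 9: note_on(66): all voices busy, STEAL voice 1 (pitch 89, oldest) -> assign | voices=[67 66]

Answer: 5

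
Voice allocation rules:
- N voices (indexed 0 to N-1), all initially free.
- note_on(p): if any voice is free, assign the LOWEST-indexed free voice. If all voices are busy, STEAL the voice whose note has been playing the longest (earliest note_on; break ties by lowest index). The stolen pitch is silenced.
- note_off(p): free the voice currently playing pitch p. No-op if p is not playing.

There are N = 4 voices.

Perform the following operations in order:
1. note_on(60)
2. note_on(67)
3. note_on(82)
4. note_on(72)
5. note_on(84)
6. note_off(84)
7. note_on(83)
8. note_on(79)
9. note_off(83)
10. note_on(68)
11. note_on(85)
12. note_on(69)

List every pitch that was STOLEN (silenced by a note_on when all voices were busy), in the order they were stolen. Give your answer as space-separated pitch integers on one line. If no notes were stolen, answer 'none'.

Answer: 60 67 82 72

Derivation:
Op 1: note_on(60): voice 0 is free -> assigned | voices=[60 - - -]
Op 2: note_on(67): voice 1 is free -> assigned | voices=[60 67 - -]
Op 3: note_on(82): voice 2 is free -> assigned | voices=[60 67 82 -]
Op 4: note_on(72): voice 3 is free -> assigned | voices=[60 67 82 72]
Op 5: note_on(84): all voices busy, STEAL voice 0 (pitch 60, oldest) -> assign | voices=[84 67 82 72]
Op 6: note_off(84): free voice 0 | voices=[- 67 82 72]
Op 7: note_on(83): voice 0 is free -> assigned | voices=[83 67 82 72]
Op 8: note_on(79): all voices busy, STEAL voice 1 (pitch 67, oldest) -> assign | voices=[83 79 82 72]
Op 9: note_off(83): free voice 0 | voices=[- 79 82 72]
Op 10: note_on(68): voice 0 is free -> assigned | voices=[68 79 82 72]
Op 11: note_on(85): all voices busy, STEAL voice 2 (pitch 82, oldest) -> assign | voices=[68 79 85 72]
Op 12: note_on(69): all voices busy, STEAL voice 3 (pitch 72, oldest) -> assign | voices=[68 79 85 69]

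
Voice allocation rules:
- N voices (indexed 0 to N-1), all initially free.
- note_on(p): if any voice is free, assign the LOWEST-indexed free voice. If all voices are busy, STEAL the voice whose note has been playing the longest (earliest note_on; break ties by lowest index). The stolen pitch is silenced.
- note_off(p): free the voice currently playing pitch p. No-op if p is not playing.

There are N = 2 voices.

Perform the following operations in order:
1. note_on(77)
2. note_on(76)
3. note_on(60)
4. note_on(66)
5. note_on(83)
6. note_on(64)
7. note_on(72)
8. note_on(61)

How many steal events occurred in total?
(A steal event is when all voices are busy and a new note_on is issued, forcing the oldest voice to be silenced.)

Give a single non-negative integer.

Op 1: note_on(77): voice 0 is free -> assigned | voices=[77 -]
Op 2: note_on(76): voice 1 is free -> assigned | voices=[77 76]
Op 3: note_on(60): all voices busy, STEAL voice 0 (pitch 77, oldest) -> assign | voices=[60 76]
Op 4: note_on(66): all voices busy, STEAL voice 1 (pitch 76, oldest) -> assign | voices=[60 66]
Op 5: note_on(83): all voices busy, STEAL voice 0 (pitch 60, oldest) -> assign | voices=[83 66]
Op 6: note_on(64): all voices busy, STEAL voice 1 (pitch 66, oldest) -> assign | voices=[83 64]
Op 7: note_on(72): all voices busy, STEAL voice 0 (pitch 83, oldest) -> assign | voices=[72 64]
Op 8: note_on(61): all voices busy, STEAL voice 1 (pitch 64, oldest) -> assign | voices=[72 61]

Answer: 6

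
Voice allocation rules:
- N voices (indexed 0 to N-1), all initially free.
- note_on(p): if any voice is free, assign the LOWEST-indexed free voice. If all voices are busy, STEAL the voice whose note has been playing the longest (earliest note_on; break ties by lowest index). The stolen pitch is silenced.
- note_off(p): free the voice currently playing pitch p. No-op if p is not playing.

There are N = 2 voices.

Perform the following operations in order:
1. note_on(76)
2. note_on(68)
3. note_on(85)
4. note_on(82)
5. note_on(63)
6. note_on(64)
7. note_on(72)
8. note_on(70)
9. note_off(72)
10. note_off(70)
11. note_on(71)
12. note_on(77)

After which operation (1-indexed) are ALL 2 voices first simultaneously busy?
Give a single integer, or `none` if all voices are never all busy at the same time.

Op 1: note_on(76): voice 0 is free -> assigned | voices=[76 -]
Op 2: note_on(68): voice 1 is free -> assigned | voices=[76 68]
Op 3: note_on(85): all voices busy, STEAL voice 0 (pitch 76, oldest) -> assign | voices=[85 68]
Op 4: note_on(82): all voices busy, STEAL voice 1 (pitch 68, oldest) -> assign | voices=[85 82]
Op 5: note_on(63): all voices busy, STEAL voice 0 (pitch 85, oldest) -> assign | voices=[63 82]
Op 6: note_on(64): all voices busy, STEAL voice 1 (pitch 82, oldest) -> assign | voices=[63 64]
Op 7: note_on(72): all voices busy, STEAL voice 0 (pitch 63, oldest) -> assign | voices=[72 64]
Op 8: note_on(70): all voices busy, STEAL voice 1 (pitch 64, oldest) -> assign | voices=[72 70]
Op 9: note_off(72): free voice 0 | voices=[- 70]
Op 10: note_off(70): free voice 1 | voices=[- -]
Op 11: note_on(71): voice 0 is free -> assigned | voices=[71 -]
Op 12: note_on(77): voice 1 is free -> assigned | voices=[71 77]

Answer: 2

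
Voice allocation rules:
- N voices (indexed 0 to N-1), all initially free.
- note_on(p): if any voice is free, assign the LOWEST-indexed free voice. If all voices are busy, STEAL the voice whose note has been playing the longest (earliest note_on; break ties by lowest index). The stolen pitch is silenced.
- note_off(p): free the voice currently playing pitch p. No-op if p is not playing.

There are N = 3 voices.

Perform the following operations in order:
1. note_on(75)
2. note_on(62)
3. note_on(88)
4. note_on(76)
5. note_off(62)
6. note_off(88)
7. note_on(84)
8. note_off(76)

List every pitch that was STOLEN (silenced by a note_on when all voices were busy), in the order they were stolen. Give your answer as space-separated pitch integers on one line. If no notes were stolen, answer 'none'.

Op 1: note_on(75): voice 0 is free -> assigned | voices=[75 - -]
Op 2: note_on(62): voice 1 is free -> assigned | voices=[75 62 -]
Op 3: note_on(88): voice 2 is free -> assigned | voices=[75 62 88]
Op 4: note_on(76): all voices busy, STEAL voice 0 (pitch 75, oldest) -> assign | voices=[76 62 88]
Op 5: note_off(62): free voice 1 | voices=[76 - 88]
Op 6: note_off(88): free voice 2 | voices=[76 - -]
Op 7: note_on(84): voice 1 is free -> assigned | voices=[76 84 -]
Op 8: note_off(76): free voice 0 | voices=[- 84 -]

Answer: 75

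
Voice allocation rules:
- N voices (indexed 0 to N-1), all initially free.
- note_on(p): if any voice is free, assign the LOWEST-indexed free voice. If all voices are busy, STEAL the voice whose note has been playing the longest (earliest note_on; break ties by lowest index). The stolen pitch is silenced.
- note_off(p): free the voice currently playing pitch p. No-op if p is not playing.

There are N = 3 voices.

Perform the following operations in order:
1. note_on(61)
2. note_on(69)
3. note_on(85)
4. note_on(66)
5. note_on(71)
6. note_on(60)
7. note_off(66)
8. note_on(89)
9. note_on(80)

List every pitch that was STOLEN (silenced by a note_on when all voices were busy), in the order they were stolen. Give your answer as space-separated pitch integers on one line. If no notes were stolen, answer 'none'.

Op 1: note_on(61): voice 0 is free -> assigned | voices=[61 - -]
Op 2: note_on(69): voice 1 is free -> assigned | voices=[61 69 -]
Op 3: note_on(85): voice 2 is free -> assigned | voices=[61 69 85]
Op 4: note_on(66): all voices busy, STEAL voice 0 (pitch 61, oldest) -> assign | voices=[66 69 85]
Op 5: note_on(71): all voices busy, STEAL voice 1 (pitch 69, oldest) -> assign | voices=[66 71 85]
Op 6: note_on(60): all voices busy, STEAL voice 2 (pitch 85, oldest) -> assign | voices=[66 71 60]
Op 7: note_off(66): free voice 0 | voices=[- 71 60]
Op 8: note_on(89): voice 0 is free -> assigned | voices=[89 71 60]
Op 9: note_on(80): all voices busy, STEAL voice 1 (pitch 71, oldest) -> assign | voices=[89 80 60]

Answer: 61 69 85 71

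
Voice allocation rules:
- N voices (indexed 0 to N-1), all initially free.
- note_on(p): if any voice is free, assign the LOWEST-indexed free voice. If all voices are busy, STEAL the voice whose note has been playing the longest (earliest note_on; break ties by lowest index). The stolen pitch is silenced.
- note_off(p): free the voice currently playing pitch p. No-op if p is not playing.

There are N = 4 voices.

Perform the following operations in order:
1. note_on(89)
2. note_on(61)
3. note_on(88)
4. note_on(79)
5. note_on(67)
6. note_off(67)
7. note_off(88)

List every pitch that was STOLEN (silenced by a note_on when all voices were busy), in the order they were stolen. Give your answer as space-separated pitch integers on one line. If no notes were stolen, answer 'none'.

Answer: 89

Derivation:
Op 1: note_on(89): voice 0 is free -> assigned | voices=[89 - - -]
Op 2: note_on(61): voice 1 is free -> assigned | voices=[89 61 - -]
Op 3: note_on(88): voice 2 is free -> assigned | voices=[89 61 88 -]
Op 4: note_on(79): voice 3 is free -> assigned | voices=[89 61 88 79]
Op 5: note_on(67): all voices busy, STEAL voice 0 (pitch 89, oldest) -> assign | voices=[67 61 88 79]
Op 6: note_off(67): free voice 0 | voices=[- 61 88 79]
Op 7: note_off(88): free voice 2 | voices=[- 61 - 79]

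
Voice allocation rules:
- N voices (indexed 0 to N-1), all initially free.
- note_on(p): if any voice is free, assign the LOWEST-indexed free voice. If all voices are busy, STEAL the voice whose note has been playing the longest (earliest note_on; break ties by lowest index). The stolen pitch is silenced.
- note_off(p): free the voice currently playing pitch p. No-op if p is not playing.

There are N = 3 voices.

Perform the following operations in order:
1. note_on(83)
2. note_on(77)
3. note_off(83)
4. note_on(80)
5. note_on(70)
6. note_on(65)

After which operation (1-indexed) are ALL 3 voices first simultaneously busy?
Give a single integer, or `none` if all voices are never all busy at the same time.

Answer: 5

Derivation:
Op 1: note_on(83): voice 0 is free -> assigned | voices=[83 - -]
Op 2: note_on(77): voice 1 is free -> assigned | voices=[83 77 -]
Op 3: note_off(83): free voice 0 | voices=[- 77 -]
Op 4: note_on(80): voice 0 is free -> assigned | voices=[80 77 -]
Op 5: note_on(70): voice 2 is free -> assigned | voices=[80 77 70]
Op 6: note_on(65): all voices busy, STEAL voice 1 (pitch 77, oldest) -> assign | voices=[80 65 70]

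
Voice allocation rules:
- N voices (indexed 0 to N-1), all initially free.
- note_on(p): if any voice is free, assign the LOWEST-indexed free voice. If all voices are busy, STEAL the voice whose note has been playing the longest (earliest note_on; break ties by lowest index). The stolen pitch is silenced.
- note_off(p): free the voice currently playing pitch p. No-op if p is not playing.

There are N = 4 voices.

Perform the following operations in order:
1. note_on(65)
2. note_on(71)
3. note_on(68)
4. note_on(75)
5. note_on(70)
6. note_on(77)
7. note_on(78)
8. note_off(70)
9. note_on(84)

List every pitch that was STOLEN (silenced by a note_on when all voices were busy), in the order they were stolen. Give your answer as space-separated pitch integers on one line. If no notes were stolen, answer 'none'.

Op 1: note_on(65): voice 0 is free -> assigned | voices=[65 - - -]
Op 2: note_on(71): voice 1 is free -> assigned | voices=[65 71 - -]
Op 3: note_on(68): voice 2 is free -> assigned | voices=[65 71 68 -]
Op 4: note_on(75): voice 3 is free -> assigned | voices=[65 71 68 75]
Op 5: note_on(70): all voices busy, STEAL voice 0 (pitch 65, oldest) -> assign | voices=[70 71 68 75]
Op 6: note_on(77): all voices busy, STEAL voice 1 (pitch 71, oldest) -> assign | voices=[70 77 68 75]
Op 7: note_on(78): all voices busy, STEAL voice 2 (pitch 68, oldest) -> assign | voices=[70 77 78 75]
Op 8: note_off(70): free voice 0 | voices=[- 77 78 75]
Op 9: note_on(84): voice 0 is free -> assigned | voices=[84 77 78 75]

Answer: 65 71 68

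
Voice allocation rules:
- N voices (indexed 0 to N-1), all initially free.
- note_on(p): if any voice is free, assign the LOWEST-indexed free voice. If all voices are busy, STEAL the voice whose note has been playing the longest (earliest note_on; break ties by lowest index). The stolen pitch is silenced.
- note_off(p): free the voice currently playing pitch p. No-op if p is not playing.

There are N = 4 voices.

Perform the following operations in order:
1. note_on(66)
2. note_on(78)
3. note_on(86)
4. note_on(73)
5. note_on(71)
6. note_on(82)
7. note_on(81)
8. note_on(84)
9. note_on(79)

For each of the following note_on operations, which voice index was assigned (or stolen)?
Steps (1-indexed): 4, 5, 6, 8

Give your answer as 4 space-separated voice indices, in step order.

Answer: 3 0 1 3

Derivation:
Op 1: note_on(66): voice 0 is free -> assigned | voices=[66 - - -]
Op 2: note_on(78): voice 1 is free -> assigned | voices=[66 78 - -]
Op 3: note_on(86): voice 2 is free -> assigned | voices=[66 78 86 -]
Op 4: note_on(73): voice 3 is free -> assigned | voices=[66 78 86 73]
Op 5: note_on(71): all voices busy, STEAL voice 0 (pitch 66, oldest) -> assign | voices=[71 78 86 73]
Op 6: note_on(82): all voices busy, STEAL voice 1 (pitch 78, oldest) -> assign | voices=[71 82 86 73]
Op 7: note_on(81): all voices busy, STEAL voice 2 (pitch 86, oldest) -> assign | voices=[71 82 81 73]
Op 8: note_on(84): all voices busy, STEAL voice 3 (pitch 73, oldest) -> assign | voices=[71 82 81 84]
Op 9: note_on(79): all voices busy, STEAL voice 0 (pitch 71, oldest) -> assign | voices=[79 82 81 84]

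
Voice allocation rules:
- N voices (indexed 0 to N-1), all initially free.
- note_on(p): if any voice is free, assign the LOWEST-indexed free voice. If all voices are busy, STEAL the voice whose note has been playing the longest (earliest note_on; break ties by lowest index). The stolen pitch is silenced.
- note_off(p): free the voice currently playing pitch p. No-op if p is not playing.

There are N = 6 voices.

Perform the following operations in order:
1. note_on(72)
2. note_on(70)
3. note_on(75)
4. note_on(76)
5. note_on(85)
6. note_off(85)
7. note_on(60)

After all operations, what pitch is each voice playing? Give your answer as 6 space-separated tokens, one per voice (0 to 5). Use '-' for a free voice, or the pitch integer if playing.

Op 1: note_on(72): voice 0 is free -> assigned | voices=[72 - - - - -]
Op 2: note_on(70): voice 1 is free -> assigned | voices=[72 70 - - - -]
Op 3: note_on(75): voice 2 is free -> assigned | voices=[72 70 75 - - -]
Op 4: note_on(76): voice 3 is free -> assigned | voices=[72 70 75 76 - -]
Op 5: note_on(85): voice 4 is free -> assigned | voices=[72 70 75 76 85 -]
Op 6: note_off(85): free voice 4 | voices=[72 70 75 76 - -]
Op 7: note_on(60): voice 4 is free -> assigned | voices=[72 70 75 76 60 -]

Answer: 72 70 75 76 60 -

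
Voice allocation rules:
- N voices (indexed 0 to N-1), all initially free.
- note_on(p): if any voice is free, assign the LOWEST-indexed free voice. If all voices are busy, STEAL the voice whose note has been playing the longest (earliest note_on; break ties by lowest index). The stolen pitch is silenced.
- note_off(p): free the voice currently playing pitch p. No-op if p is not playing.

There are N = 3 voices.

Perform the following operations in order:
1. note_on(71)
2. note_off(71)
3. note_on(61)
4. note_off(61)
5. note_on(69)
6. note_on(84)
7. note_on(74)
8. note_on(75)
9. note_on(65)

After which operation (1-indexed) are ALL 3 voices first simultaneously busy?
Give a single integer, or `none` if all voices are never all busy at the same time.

Answer: 7

Derivation:
Op 1: note_on(71): voice 0 is free -> assigned | voices=[71 - -]
Op 2: note_off(71): free voice 0 | voices=[- - -]
Op 3: note_on(61): voice 0 is free -> assigned | voices=[61 - -]
Op 4: note_off(61): free voice 0 | voices=[- - -]
Op 5: note_on(69): voice 0 is free -> assigned | voices=[69 - -]
Op 6: note_on(84): voice 1 is free -> assigned | voices=[69 84 -]
Op 7: note_on(74): voice 2 is free -> assigned | voices=[69 84 74]
Op 8: note_on(75): all voices busy, STEAL voice 0 (pitch 69, oldest) -> assign | voices=[75 84 74]
Op 9: note_on(65): all voices busy, STEAL voice 1 (pitch 84, oldest) -> assign | voices=[75 65 74]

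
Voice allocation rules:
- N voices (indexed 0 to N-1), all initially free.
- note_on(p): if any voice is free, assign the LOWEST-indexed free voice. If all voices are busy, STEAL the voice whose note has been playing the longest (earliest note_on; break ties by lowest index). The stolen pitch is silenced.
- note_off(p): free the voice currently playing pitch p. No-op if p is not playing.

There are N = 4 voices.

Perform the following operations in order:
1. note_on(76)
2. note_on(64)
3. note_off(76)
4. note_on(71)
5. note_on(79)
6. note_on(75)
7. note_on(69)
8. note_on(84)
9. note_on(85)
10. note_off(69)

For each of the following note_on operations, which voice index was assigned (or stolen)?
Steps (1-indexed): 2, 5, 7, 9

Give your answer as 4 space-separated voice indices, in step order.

Op 1: note_on(76): voice 0 is free -> assigned | voices=[76 - - -]
Op 2: note_on(64): voice 1 is free -> assigned | voices=[76 64 - -]
Op 3: note_off(76): free voice 0 | voices=[- 64 - -]
Op 4: note_on(71): voice 0 is free -> assigned | voices=[71 64 - -]
Op 5: note_on(79): voice 2 is free -> assigned | voices=[71 64 79 -]
Op 6: note_on(75): voice 3 is free -> assigned | voices=[71 64 79 75]
Op 7: note_on(69): all voices busy, STEAL voice 1 (pitch 64, oldest) -> assign | voices=[71 69 79 75]
Op 8: note_on(84): all voices busy, STEAL voice 0 (pitch 71, oldest) -> assign | voices=[84 69 79 75]
Op 9: note_on(85): all voices busy, STEAL voice 2 (pitch 79, oldest) -> assign | voices=[84 69 85 75]
Op 10: note_off(69): free voice 1 | voices=[84 - 85 75]

Answer: 1 2 1 2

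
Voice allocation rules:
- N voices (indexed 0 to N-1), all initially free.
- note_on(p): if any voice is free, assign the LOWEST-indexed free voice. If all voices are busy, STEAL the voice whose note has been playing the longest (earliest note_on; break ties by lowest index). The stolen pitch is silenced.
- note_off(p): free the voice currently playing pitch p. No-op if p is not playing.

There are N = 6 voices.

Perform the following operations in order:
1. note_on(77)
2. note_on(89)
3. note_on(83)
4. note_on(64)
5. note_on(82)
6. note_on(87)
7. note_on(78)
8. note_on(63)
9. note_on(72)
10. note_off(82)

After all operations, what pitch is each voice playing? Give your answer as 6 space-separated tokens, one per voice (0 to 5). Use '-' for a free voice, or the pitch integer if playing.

Answer: 78 63 72 64 - 87

Derivation:
Op 1: note_on(77): voice 0 is free -> assigned | voices=[77 - - - - -]
Op 2: note_on(89): voice 1 is free -> assigned | voices=[77 89 - - - -]
Op 3: note_on(83): voice 2 is free -> assigned | voices=[77 89 83 - - -]
Op 4: note_on(64): voice 3 is free -> assigned | voices=[77 89 83 64 - -]
Op 5: note_on(82): voice 4 is free -> assigned | voices=[77 89 83 64 82 -]
Op 6: note_on(87): voice 5 is free -> assigned | voices=[77 89 83 64 82 87]
Op 7: note_on(78): all voices busy, STEAL voice 0 (pitch 77, oldest) -> assign | voices=[78 89 83 64 82 87]
Op 8: note_on(63): all voices busy, STEAL voice 1 (pitch 89, oldest) -> assign | voices=[78 63 83 64 82 87]
Op 9: note_on(72): all voices busy, STEAL voice 2 (pitch 83, oldest) -> assign | voices=[78 63 72 64 82 87]
Op 10: note_off(82): free voice 4 | voices=[78 63 72 64 - 87]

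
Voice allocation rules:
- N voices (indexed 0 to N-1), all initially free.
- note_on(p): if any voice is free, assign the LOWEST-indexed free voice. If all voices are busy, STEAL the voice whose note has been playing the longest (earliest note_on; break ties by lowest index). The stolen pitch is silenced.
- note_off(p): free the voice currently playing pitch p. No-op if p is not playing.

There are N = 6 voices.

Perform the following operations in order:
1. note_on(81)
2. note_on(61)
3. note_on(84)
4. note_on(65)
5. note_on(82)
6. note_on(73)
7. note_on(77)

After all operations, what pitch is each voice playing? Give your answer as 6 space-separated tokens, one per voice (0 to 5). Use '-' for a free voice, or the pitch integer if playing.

Op 1: note_on(81): voice 0 is free -> assigned | voices=[81 - - - - -]
Op 2: note_on(61): voice 1 is free -> assigned | voices=[81 61 - - - -]
Op 3: note_on(84): voice 2 is free -> assigned | voices=[81 61 84 - - -]
Op 4: note_on(65): voice 3 is free -> assigned | voices=[81 61 84 65 - -]
Op 5: note_on(82): voice 4 is free -> assigned | voices=[81 61 84 65 82 -]
Op 6: note_on(73): voice 5 is free -> assigned | voices=[81 61 84 65 82 73]
Op 7: note_on(77): all voices busy, STEAL voice 0 (pitch 81, oldest) -> assign | voices=[77 61 84 65 82 73]

Answer: 77 61 84 65 82 73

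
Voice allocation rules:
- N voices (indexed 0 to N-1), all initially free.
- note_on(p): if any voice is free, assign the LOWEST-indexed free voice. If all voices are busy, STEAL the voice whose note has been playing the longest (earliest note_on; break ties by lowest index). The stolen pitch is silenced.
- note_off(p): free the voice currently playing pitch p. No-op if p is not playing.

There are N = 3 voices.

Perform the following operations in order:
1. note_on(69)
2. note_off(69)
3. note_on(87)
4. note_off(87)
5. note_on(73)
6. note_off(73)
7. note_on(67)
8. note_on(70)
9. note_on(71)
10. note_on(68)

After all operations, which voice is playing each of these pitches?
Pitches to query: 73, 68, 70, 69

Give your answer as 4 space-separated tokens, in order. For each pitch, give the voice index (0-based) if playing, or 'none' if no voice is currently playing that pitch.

Op 1: note_on(69): voice 0 is free -> assigned | voices=[69 - -]
Op 2: note_off(69): free voice 0 | voices=[- - -]
Op 3: note_on(87): voice 0 is free -> assigned | voices=[87 - -]
Op 4: note_off(87): free voice 0 | voices=[- - -]
Op 5: note_on(73): voice 0 is free -> assigned | voices=[73 - -]
Op 6: note_off(73): free voice 0 | voices=[- - -]
Op 7: note_on(67): voice 0 is free -> assigned | voices=[67 - -]
Op 8: note_on(70): voice 1 is free -> assigned | voices=[67 70 -]
Op 9: note_on(71): voice 2 is free -> assigned | voices=[67 70 71]
Op 10: note_on(68): all voices busy, STEAL voice 0 (pitch 67, oldest) -> assign | voices=[68 70 71]

Answer: none 0 1 none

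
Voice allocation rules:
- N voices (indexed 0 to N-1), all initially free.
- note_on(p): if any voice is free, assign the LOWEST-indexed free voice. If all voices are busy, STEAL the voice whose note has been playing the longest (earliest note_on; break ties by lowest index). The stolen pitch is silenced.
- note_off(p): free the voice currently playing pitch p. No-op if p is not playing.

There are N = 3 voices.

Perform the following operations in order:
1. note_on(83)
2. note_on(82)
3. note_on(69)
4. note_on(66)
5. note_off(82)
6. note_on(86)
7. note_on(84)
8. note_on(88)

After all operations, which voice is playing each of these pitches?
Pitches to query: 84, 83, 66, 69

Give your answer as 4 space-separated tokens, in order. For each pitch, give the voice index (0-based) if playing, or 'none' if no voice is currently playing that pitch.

Answer: 2 none none none

Derivation:
Op 1: note_on(83): voice 0 is free -> assigned | voices=[83 - -]
Op 2: note_on(82): voice 1 is free -> assigned | voices=[83 82 -]
Op 3: note_on(69): voice 2 is free -> assigned | voices=[83 82 69]
Op 4: note_on(66): all voices busy, STEAL voice 0 (pitch 83, oldest) -> assign | voices=[66 82 69]
Op 5: note_off(82): free voice 1 | voices=[66 - 69]
Op 6: note_on(86): voice 1 is free -> assigned | voices=[66 86 69]
Op 7: note_on(84): all voices busy, STEAL voice 2 (pitch 69, oldest) -> assign | voices=[66 86 84]
Op 8: note_on(88): all voices busy, STEAL voice 0 (pitch 66, oldest) -> assign | voices=[88 86 84]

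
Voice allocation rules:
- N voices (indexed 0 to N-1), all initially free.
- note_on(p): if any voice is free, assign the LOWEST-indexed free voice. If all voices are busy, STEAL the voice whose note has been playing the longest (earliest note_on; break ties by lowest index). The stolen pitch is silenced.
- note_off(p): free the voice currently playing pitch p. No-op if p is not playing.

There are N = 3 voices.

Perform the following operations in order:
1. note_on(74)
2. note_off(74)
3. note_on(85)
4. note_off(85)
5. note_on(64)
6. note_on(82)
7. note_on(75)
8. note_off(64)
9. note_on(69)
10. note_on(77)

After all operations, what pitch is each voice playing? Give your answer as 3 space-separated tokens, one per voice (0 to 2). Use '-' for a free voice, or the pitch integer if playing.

Answer: 69 77 75

Derivation:
Op 1: note_on(74): voice 0 is free -> assigned | voices=[74 - -]
Op 2: note_off(74): free voice 0 | voices=[- - -]
Op 3: note_on(85): voice 0 is free -> assigned | voices=[85 - -]
Op 4: note_off(85): free voice 0 | voices=[- - -]
Op 5: note_on(64): voice 0 is free -> assigned | voices=[64 - -]
Op 6: note_on(82): voice 1 is free -> assigned | voices=[64 82 -]
Op 7: note_on(75): voice 2 is free -> assigned | voices=[64 82 75]
Op 8: note_off(64): free voice 0 | voices=[- 82 75]
Op 9: note_on(69): voice 0 is free -> assigned | voices=[69 82 75]
Op 10: note_on(77): all voices busy, STEAL voice 1 (pitch 82, oldest) -> assign | voices=[69 77 75]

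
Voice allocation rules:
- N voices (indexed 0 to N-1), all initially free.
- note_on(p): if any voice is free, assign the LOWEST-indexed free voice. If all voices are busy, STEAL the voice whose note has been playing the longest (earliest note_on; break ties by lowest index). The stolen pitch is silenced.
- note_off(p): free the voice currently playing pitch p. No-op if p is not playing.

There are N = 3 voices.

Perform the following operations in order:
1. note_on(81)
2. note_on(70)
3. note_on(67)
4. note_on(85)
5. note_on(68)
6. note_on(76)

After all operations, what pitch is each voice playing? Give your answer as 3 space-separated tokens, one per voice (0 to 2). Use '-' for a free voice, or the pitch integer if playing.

Answer: 85 68 76

Derivation:
Op 1: note_on(81): voice 0 is free -> assigned | voices=[81 - -]
Op 2: note_on(70): voice 1 is free -> assigned | voices=[81 70 -]
Op 3: note_on(67): voice 2 is free -> assigned | voices=[81 70 67]
Op 4: note_on(85): all voices busy, STEAL voice 0 (pitch 81, oldest) -> assign | voices=[85 70 67]
Op 5: note_on(68): all voices busy, STEAL voice 1 (pitch 70, oldest) -> assign | voices=[85 68 67]
Op 6: note_on(76): all voices busy, STEAL voice 2 (pitch 67, oldest) -> assign | voices=[85 68 76]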